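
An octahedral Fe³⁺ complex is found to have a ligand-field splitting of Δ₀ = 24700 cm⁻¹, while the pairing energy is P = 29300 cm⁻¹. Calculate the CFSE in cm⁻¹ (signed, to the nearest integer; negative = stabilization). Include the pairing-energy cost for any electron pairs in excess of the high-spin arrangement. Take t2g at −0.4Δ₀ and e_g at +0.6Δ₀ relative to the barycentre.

0

Fe³⁺: group 8, so d-count = 8 − 3 = 5.
Since Δ₀ = 24700 cm⁻¹ < P = 29300 cm⁻¹, the complex adopts the high-spin configuration.
Filling d⁵ accordingly: t2g^3 e_g^2.
Orbital CFSE = 0.0Δ₀ = 0.0 × 24700 = 0 cm⁻¹.
High-spin has no excess pairs, so no pairing correction applies.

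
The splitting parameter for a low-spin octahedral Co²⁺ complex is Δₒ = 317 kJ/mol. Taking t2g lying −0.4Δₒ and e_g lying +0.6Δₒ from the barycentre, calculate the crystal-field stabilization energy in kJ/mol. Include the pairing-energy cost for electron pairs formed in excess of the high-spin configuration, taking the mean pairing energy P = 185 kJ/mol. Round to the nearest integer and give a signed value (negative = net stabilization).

Co sits in group 9; removing 2 electrons leaves Co²⁺ with 9 − 2 = 7 d electrons.
Configuration: t2g^6 e_g^1.
Orbital CFSE = 6(-0.4) + 1(0.6) = -1.8Δₒ = -1.8 × 317 = -571 kJ/mol.
High-spin d⁷ would be t2g^5 e_g^2 with 2 pairs; low-spin has 3, so 1 excess pair costs +1P = +185 kJ/mol.
Combining: -571 + 185 = -386 kJ/mol.

-386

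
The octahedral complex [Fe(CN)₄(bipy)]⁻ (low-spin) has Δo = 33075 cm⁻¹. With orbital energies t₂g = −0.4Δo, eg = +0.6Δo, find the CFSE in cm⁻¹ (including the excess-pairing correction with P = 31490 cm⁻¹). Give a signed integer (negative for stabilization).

-3170

Ligand charges: 4×(-1) from CN⁻ and 1×(+0) from bipy sum to -4; with overall charge -1, Fe is +3.
Fe sits in group 8; removing 3 electrons leaves Fe³⁺ with 8 − 3 = 5 d electrons.
Electron filling gives t₂g⁵ eg⁰.
The orbital stabilization is -2.0Δo = -2.0 × 33075 = -66150 cm⁻¹.
High-spin d⁵ would be t₂g³ eg² with 0 pairs; low-spin has 2, so 2 excess pairs cost +2P = +62980 cm⁻¹.
Combining: -66150 + 62980 = -3170 cm⁻¹.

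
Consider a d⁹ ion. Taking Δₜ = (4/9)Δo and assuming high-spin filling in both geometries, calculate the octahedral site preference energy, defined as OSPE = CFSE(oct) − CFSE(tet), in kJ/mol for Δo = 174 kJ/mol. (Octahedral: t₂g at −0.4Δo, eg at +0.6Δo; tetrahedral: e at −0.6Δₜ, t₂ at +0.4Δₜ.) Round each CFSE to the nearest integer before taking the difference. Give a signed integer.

Octahedral high-spin t₂g⁶ eg³: CFSE = -0.6 × 174 = -104 kJ/mol.
In a tetrahedral site the filling is e⁴ t₂⁵: CFSE(tet) = -0.4Δₜ = -0.4 × (4/9)(174) = -31 kJ/mol.
OSPE = -104 − (-31) = -73 kJ/mol.

-73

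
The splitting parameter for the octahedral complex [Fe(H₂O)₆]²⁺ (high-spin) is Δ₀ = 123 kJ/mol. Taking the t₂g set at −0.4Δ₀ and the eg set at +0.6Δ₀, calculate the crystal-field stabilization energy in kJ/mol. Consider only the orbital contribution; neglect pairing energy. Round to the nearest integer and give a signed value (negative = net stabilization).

H₂O is neutral, so the +2 overall charge sits on Fe: oxidation state +2.
Group 8 minus oxidation state +2 gives a d⁶ configuration for Fe²⁺.
Electron filling gives t₂g⁴ eg².
CFSE(orbital) = 4×(-0.4Δ₀) + 2×(0.6Δ₀) = -0.4Δ₀; with Δ₀ = 123 kJ/mol that is -49 kJ/mol.

-49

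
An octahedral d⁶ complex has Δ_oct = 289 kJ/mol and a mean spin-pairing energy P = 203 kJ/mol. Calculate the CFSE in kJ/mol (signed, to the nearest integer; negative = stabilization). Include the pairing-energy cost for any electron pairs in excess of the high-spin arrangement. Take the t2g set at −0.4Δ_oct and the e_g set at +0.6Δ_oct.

-288

With Δ_oct > P the complex is low-spin.
Configuration: t2g^6 e_g^0.
Orbital CFSE = -2.4Δ_oct = -2.4 × 289 = -694 kJ/mol.
Excess pairs vs high-spin: 3 − 1 = 2; pairing cost = +406 kJ/mol.
Net CFSE = -694 + 406 = -288 kJ/mol.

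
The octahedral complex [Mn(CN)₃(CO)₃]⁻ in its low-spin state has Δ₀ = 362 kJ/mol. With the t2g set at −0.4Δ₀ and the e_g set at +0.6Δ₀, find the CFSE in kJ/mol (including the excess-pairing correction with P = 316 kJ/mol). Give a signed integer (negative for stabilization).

-92

Ligand charges: 3×(-1) from CN⁻ and 3×(+0) from CO sum to -3; with overall charge -1, Mn is +2.
Mn sits in group 7; removing 2 electrons leaves Mn²⁺ with 7 − 2 = 5 d electrons.
The d⁵ electrons fill as t2g^5 e_g^0.
The orbital stabilization is -2.0Δ₀ = -2.0 × 362 = -724 kJ/mol.
Pairing penalty: 2 pairs vs 0 in the high-spin reference → 2 extra × P = 632 kJ/mol.
Net CFSE = -724 + 632 = -92 kJ/mol.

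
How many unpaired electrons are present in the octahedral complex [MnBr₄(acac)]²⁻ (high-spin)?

Ligand charges: 4×(-1) from Br⁻ and 1×(-1) from acac⁻ sum to -5; with overall charge -2, Mn is +3.
Mn sits in group 7; removing 3 electrons leaves Mn³⁺ with 7 − 3 = 4 d electrons.
Configuration: t2g^3 e_g^1, giving 4 unpaired electrons.

4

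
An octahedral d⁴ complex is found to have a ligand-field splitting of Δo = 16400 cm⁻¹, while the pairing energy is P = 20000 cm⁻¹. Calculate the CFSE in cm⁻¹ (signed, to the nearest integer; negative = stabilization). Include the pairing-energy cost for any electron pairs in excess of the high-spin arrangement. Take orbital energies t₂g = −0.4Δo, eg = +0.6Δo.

Δo < P, so pairing is avoided: the ground state is high-spin.
Filling d⁴ accordingly: t₂g³ eg¹.
Orbital CFSE = -0.6Δo = -0.6 × 16400 = -9840 cm⁻¹.
High-spin has no excess pairs, so no pairing correction applies.

-9840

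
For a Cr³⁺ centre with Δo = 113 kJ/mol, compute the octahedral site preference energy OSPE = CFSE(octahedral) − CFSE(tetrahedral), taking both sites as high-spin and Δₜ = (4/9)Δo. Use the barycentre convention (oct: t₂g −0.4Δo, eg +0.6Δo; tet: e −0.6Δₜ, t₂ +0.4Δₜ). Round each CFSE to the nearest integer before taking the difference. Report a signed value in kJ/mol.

Cr sits in group 6; removing 3 electrons leaves Cr³⁺ with 6 − 3 = 3 d electrons.
Octahedral high-spin t₂g³ eg⁰: CFSE = -1.2 × 113 = -136 kJ/mol.
Tetrahedral e² t₂¹ gives -0.8Δₜ = -0.8 × (4/9) × 113 = -40 kJ/mol.
Subtracting, OSPE = -136 − (-40) = -96 kJ/mol.

-96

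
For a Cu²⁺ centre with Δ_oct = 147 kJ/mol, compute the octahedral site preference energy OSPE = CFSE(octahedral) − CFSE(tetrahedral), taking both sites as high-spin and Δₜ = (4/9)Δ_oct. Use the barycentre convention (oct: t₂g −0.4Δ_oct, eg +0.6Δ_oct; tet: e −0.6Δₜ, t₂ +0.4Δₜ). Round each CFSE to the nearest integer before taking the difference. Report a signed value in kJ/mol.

Cu²⁺: group 11, so d-count = 11 − 2 = 9.
Octahedral (high-spin): t₂g⁶ eg³, CFSE = 6(−0.4) + 3(+0.6) = -0.6Δ_oct = -0.6 × 147 = -88 kJ/mol.
In a tetrahedral site the filling is e⁴ t₂⁵: CFSE(tet) = -0.4Δₜ = -0.4 × (4/9)(147) = -26 kJ/mol.
Subtracting, OSPE = -88 − (-26) = -62 kJ/mol.

-62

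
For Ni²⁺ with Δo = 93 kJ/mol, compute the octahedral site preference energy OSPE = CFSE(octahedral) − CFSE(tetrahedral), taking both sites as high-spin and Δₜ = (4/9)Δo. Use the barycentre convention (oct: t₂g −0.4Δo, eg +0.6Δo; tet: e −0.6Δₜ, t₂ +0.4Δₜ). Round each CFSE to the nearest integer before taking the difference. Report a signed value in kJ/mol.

-79

Group 10 minus oxidation state +2 gives a d⁸ configuration for Ni²⁺.
Octahedral high-spin t2g^6 e_g^2: CFSE = -1.2 × 93 = -112 kJ/mol.
Tetrahedral: e^4 t2^4, CFSE = 4(−0.6) + 4(+0.4) = -0.8Δₜ = -0.8 × (4/9) × 93 = -33 kJ/mol.
OSPE = CFSE(oct) − CFSE(tet) = -112 − (-33) = -79 kJ/mol.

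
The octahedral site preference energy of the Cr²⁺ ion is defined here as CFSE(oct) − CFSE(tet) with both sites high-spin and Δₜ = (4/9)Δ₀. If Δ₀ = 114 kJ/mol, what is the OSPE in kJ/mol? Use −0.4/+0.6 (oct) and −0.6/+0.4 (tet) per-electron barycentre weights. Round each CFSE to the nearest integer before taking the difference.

Cr²⁺: group 6, so d-count = 6 − 2 = 4.
Octahedral high-spin t₂g³ eg¹: CFSE = -0.6 × 114 = -68 kJ/mol.
In a tetrahedral site the filling is e² t₂²: CFSE(tet) = -0.4Δₜ = -0.4 × (4/9)(114) = -20 kJ/mol.
OSPE = -68 − (-20) = -48 kJ/mol.

-48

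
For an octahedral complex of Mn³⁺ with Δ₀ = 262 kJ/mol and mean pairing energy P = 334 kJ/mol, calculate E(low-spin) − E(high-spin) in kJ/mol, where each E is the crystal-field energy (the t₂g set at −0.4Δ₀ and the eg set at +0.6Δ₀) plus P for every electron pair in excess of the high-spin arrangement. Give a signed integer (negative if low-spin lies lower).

72

Mn³⁺: group 7, so d-count = 7 − 3 = 4.
High-spin d⁴ fills as t₂g³ eg¹ with CFSE 3(−0.4) + 1(+0.6) = -0.6Δ₀ = -157 kJ/mol.
For low-spin the configuration is t₂g⁴ eg⁰: orbital energy -1.6 × 262 = -419 kJ/mol, and 1 additional pair relative to high-spin adds 334 kJ/mol, giving -85 kJ/mol.
Thus E(LS) − E(HS) = 72 kJ/mol.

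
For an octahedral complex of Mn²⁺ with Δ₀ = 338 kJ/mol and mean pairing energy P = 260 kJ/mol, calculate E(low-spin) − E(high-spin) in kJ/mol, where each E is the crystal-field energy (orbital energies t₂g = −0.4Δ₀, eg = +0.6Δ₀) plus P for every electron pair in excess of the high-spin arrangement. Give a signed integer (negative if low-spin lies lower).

-156

Mn is in group 7, so Mn²⁺ is d⁵ (7 − 2 = 5).
In the high-spin limit (t₂g³ eg²) the orbital term is 0.0Δ₀ = 0 kJ/mol, with no excess pairing.
Low-spin t₂g⁵ eg⁰ gives -2.0Δ₀ = -676 kJ/mol, but forming 2 extra pairs costs 2P = 520 kJ/mol, so E(LS) = -676 + 520 = -156 kJ/mol.
E(LS) − E(HS) = -156 − (0) = -156 kJ/mol.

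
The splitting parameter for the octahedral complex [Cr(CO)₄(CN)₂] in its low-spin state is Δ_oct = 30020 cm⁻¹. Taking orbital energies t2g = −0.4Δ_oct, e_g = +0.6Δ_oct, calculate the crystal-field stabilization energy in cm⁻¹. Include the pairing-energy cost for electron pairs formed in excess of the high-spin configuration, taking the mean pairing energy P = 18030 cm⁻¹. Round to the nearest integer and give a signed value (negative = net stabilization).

-30002

Ligand charges: 4×(+0) from CO and 2×(-1) from CN⁻ sum to -2; with overall charge +0, Cr is +2.
Cr²⁺: group 6, so d-count = 6 − 2 = 4.
Electron filling gives t2g^4 e_g^0.
CFSE(orbital) = 4×(-0.4Δ_oct) + 0×(0.6Δ_oct) = -1.6Δ_oct; with Δ_oct = 30020 cm⁻¹ that is -48032 cm⁻¹.
Pairing penalty: 1 pair vs 0 in the high-spin reference → 1 extra × P = 18030 cm⁻¹.
Overall CFSE = -48032 + 18030 = -30002 cm⁻¹.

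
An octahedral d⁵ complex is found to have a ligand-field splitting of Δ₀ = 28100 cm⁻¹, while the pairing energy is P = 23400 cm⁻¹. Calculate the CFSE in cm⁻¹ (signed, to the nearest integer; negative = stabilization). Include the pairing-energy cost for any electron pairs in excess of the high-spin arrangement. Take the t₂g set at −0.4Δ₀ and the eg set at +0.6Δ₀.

With Δ₀ > P the complex is low-spin.
That gives t₂g⁵ eg⁰.
Orbital CFSE = -2.0Δ₀ = -2.0 × 28100 = -56200 cm⁻¹.
Excess pairs vs high-spin: 2 − 0 = 2; pairing cost = +46800 cm⁻¹.
Net CFSE = -56200 + 46800 = -9400 cm⁻¹.

-9400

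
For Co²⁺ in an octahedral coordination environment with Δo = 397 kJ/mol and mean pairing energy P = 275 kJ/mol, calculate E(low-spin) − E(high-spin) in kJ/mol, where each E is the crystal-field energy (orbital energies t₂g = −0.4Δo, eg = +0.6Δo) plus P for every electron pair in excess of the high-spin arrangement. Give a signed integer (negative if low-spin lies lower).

-122

Co sits in group 9; removing 2 electrons leaves Co²⁺ with 9 − 2 = 7 d electrons.
High-spin: t₂g⁵ eg², CFSE = -0.8Δo = -318 kJ/mol.
For low-spin the configuration is t₂g⁶ eg¹: orbital energy -1.8 × 397 = -715 kJ/mol, and 1 additional pair relative to high-spin adds 275 kJ/mol, giving -440 kJ/mol.
E(LS) − E(HS) = -440 − (-318) = -122 kJ/mol.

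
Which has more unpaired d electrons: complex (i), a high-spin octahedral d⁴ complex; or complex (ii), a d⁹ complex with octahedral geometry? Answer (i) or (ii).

(i)

(i): t₂g³ eg¹ → 4 unpaired.
(ii): t₂g⁶ eg³ → 1 unpaired.
So (i) has more unpaired electrons.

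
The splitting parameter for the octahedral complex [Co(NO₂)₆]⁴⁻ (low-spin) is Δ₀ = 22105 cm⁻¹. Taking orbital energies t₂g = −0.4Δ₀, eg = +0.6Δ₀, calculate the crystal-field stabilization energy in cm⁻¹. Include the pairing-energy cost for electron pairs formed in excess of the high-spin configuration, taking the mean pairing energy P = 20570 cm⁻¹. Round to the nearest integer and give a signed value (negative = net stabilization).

-19219

Each NO₂⁻ contributes -1; 6 × (-1) = -6. With overall charge -4, Co is in the +2 oxidation state.
Co sits in group 9; removing 2 electrons leaves Co²⁺ with 9 − 2 = 7 d electrons.
Configuration: t₂g⁶ eg¹.
CFSE(orbital) = 6×(-0.4Δ₀) + 1×(0.6Δ₀) = -1.8Δ₀; with Δ₀ = 22105 cm⁻¹ that is -39789 cm⁻¹.
Pairing penalty: 3 pairs vs 2 in the high-spin reference → 1 extra × P = 20570 cm⁻¹.
Overall CFSE = -39789 + 20570 = -19219 cm⁻¹.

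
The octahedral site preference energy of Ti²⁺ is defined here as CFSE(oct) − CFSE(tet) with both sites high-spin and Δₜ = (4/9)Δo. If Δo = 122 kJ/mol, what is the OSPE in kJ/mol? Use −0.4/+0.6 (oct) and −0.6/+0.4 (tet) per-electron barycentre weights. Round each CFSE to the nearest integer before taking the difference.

-33

Ti sits in group 4; removing 2 electrons leaves Ti²⁺ with 4 − 2 = 2 d electrons.
Octahedral (high-spin): t₂g² eg⁰, CFSE = 2(−0.4) + 0(+0.6) = -0.8Δo = -0.8 × 122 = -98 kJ/mol.
In a tetrahedral site the filling is e² t₂⁰: CFSE(tet) = -1.2Δₜ = -1.2 × (4/9)(122) = -65 kJ/mol.
Subtracting, OSPE = -98 − (-65) = -33 kJ/mol.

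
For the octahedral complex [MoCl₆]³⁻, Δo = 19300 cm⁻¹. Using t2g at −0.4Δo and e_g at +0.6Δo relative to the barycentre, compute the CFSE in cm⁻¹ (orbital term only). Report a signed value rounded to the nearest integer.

Each Cl⁻ contributes -1; 6 × (-1) = -6. With overall charge -3, Mo is in the +3 oxidation state.
Mo is in group 6, so Mo³⁺ is d³ (6 − 3 = 3).
Configuration: t2g^3 e_g^0.
CFSE(orbital) = 3×(-0.4Δo) + 0×(0.6Δo) = -1.2Δo; with Δo = 19300 cm⁻¹ that is -23160 cm⁻¹.

-23160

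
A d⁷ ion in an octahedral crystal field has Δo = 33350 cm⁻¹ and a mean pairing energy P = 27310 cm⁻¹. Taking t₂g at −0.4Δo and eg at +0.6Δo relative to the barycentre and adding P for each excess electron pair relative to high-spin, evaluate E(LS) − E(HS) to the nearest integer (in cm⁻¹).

-6040

High-spin: t₂g⁵ eg², CFSE = -0.8Δo = -26680 cm⁻¹.
Low-spin t₂g⁶ eg¹ gives -1.8Δo = -60030 cm⁻¹, but forming 1 extra pair costs 1P = 27310 cm⁻¹, so E(LS) = -60030 + 27310 = -32720 cm⁻¹.
The difference is -32720 − (-26680) = -6040 cm⁻¹, so low-spin lies lower.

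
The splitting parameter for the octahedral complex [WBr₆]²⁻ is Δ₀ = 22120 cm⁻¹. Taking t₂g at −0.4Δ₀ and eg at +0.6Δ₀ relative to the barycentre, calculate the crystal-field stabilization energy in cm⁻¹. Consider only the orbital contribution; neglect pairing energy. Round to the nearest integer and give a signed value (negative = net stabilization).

-17696

Each Br⁻ contributes -1; 6 × (-1) = -6. With overall charge -2, W is in the +4 oxidation state.
W sits in group 6; removing 4 electrons leaves W⁴⁺ with 6 − 4 = 2 d electrons.
For octahedral d² the high- and low-spin configurations coincide.
Electron filling gives t₂g² eg⁰.
CFSE(orbital) = 2×(-0.4Δ₀) + 0×(0.6Δ₀) = -0.8Δ₀; with Δ₀ = 22120 cm⁻¹ that is -17696 cm⁻¹.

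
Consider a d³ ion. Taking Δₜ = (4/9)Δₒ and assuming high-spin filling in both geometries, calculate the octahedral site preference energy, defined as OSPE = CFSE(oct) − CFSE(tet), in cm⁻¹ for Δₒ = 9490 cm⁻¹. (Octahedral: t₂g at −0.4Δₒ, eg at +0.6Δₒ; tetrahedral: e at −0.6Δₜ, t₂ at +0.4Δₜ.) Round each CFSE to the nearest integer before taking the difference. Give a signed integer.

In an octahedral site d³ (HS) is t2g^3 e_g^0, giving CFSE(oct) = -1.2Δₒ = -11388 cm⁻¹.
Tetrahedral: e^2 t2^1, CFSE = 2(−0.6) + 1(+0.4) = -0.8Δₜ = -0.8 × (4/9) × 9490 = -3374 cm⁻¹.
OSPE = -11388 − (-3374) = -8014 cm⁻¹.

-8014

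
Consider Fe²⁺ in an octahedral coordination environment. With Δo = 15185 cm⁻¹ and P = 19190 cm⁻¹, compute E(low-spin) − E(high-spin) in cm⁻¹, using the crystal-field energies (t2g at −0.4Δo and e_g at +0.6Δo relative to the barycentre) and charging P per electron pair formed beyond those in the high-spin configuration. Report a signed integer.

8010

Fe²⁺: group 8, so d-count = 8 − 2 = 6.
In the high-spin limit (t2g^4 e_g^2) the orbital term is -0.4Δo = -6074 cm⁻¹, with no excess pairing.
For low-spin the configuration is t2g^6 e_g^0: orbital energy -2.4 × 15185 = -36444 cm⁻¹, and 2 additional pairs relative to high-spin add 38380 cm⁻¹, giving 1936 cm⁻¹.
The difference is 1936 − (-6074) = 8010 cm⁻¹, so high-spin lies lower.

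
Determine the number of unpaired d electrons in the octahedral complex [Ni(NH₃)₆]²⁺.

NH₃ is neutral, so the +2 overall charge sits on Ni: oxidation state +2.
Ni²⁺: group 10, so d-count = 10 − 2 = 8.
For octahedral d⁸ the high- and low-spin configurations coincide.
Configuration: t2g^6 e_g^2, giving 2 unpaired electrons.

2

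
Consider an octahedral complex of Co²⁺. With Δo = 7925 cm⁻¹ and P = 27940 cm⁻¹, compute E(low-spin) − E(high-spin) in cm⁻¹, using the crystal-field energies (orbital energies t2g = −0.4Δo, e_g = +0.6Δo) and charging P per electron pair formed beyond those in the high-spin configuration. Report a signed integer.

20015

Group 9 minus oxidation state +2 gives a d⁷ configuration for Co²⁺.
In the high-spin limit (t2g^5 e_g^2) the orbital term is -0.8Δo = -6340 cm⁻¹, with no excess pairing.
Low-spin t2g^6 e_g^1 gives -1.8Δo = -14265 cm⁻¹, but forming 1 extra pair costs 1P = 27940 cm⁻¹, so E(LS) = -14265 + 27940 = 13675 cm⁻¹.
Thus E(LS) − E(HS) = 20015 cm⁻¹.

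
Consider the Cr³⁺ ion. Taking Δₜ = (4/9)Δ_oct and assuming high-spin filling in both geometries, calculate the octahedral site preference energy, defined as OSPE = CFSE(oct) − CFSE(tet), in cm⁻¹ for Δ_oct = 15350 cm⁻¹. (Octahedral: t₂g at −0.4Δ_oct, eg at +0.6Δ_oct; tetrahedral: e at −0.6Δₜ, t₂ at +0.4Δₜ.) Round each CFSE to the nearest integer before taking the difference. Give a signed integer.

Cr is in group 6, so Cr³⁺ is d³ (6 − 3 = 3).
Octahedral (high-spin): t₂g³ eg⁰, CFSE = 3(−0.4) + 0(+0.6) = -1.2Δ_oct = -1.2 × 15350 = -18420 cm⁻¹.
Tetrahedral: e² t₂¹, CFSE = 2(−0.6) + 1(+0.4) = -0.8Δₜ = -0.8 × (4/9) × 15350 = -5458 cm⁻¹.
OSPE = CFSE(oct) − CFSE(tet) = -18420 − (-5458) = -12962 cm⁻¹.

-12962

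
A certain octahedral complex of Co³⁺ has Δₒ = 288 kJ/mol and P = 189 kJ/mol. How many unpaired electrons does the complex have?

Co is in group 9, so Co³⁺ is d⁶ (9 − 3 = 6).
Δₒ > P, so pairing is preferred: the ground state is low-spin.
Configuration: t₂g⁶ eg⁰.
Unpaired electrons: 0.

0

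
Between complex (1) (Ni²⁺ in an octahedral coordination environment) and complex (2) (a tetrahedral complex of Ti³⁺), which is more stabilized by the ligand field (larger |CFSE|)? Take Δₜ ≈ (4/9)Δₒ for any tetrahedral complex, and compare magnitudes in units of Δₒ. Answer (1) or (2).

(1)

(1): Ni²⁺: group 10, so d-count = 10 − 2 = 8; t₂g⁶ eg², CFSE = -1.2Δₒ.
(2): Group 4 minus oxidation state +3 gives a d¹ configuration for Ti³⁺; With tetrahedral geometry the complex is necessarily high-spin; e¹ t₂⁰, CFSE = -0.6Δₜ ≈ -0.27Δₒ.
So (1) has the larger |CFSE|.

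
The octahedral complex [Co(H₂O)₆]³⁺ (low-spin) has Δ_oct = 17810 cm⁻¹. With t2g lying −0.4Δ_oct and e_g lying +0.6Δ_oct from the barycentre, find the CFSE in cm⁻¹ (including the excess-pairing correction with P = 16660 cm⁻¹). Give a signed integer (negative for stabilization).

-9424

H₂O is neutral, so the +3 overall charge sits on Co: oxidation state +3.
Co sits in group 9; removing 3 electrons leaves Co³⁺ with 9 − 3 = 6 d electrons.
Electron filling gives t2g^6 e_g^0.
Orbital CFSE = 6(-0.4) + 0(0.6) = -2.4Δ_oct = -2.4 × 17810 = -42744 cm⁻¹.
Relative to high-spin t2g^4 e_g^2 (1 paired), the low-spin configuration has 2 additional pairs, contributing +2 × 16660 = +33320 cm⁻¹.
Combining: -42744 + 33320 = -9424 cm⁻¹.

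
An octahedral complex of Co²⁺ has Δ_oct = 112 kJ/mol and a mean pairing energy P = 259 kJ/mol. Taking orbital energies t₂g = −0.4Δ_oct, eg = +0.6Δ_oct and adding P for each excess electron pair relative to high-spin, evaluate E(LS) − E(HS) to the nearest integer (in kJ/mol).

Co sits in group 9; removing 2 electrons leaves Co²⁺ with 9 − 2 = 7 d electrons.
High-spin: t₂g⁵ eg², CFSE = -0.8Δ_oct = -90 kJ/mol.
For low-spin the configuration is t₂g⁶ eg¹: orbital energy -1.8 × 112 = -202 kJ/mol, and 1 additional pair relative to high-spin adds 259 kJ/mol, giving 57 kJ/mol.
Thus E(LS) − E(HS) = 147 kJ/mol.

147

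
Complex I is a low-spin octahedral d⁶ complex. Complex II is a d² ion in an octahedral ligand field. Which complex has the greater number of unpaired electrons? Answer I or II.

II

I: t2g^6 e_g^0 → 0 unpaired.
II: t2g^2 e_g^0 → 2 unpaired.
So II has more unpaired electrons.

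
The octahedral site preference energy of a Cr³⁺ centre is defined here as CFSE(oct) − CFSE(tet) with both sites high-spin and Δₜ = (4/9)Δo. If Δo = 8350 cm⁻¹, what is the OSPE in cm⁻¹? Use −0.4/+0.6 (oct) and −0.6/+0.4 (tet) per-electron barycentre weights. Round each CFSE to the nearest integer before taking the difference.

Cr sits in group 6; removing 3 electrons leaves Cr³⁺ with 6 − 3 = 3 d electrons.
Octahedral (high-spin): t₂g³ eg⁰, CFSE = 3(−0.4) + 0(+0.6) = -1.2Δo = -1.2 × 8350 = -10020 cm⁻¹.
Tetrahedral e² t₂¹ gives -0.8Δₜ = -0.8 × (4/9) × 8350 = -2969 cm⁻¹.
Subtracting, OSPE = -10020 − (-2969) = -7051 cm⁻¹.

-7051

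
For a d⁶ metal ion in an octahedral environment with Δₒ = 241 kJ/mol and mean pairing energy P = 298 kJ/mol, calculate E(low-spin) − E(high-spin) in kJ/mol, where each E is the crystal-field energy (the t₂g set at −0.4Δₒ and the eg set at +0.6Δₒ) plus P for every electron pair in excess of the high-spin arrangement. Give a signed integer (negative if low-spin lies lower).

114

High-spin d⁶ fills as t₂g⁴ eg² with CFSE 4(−0.4) + 2(+0.6) = -0.4Δₒ = -96 kJ/mol.
For low-spin the configuration is t₂g⁶ eg⁰: orbital energy -2.4 × 241 = -578 kJ/mol, and 2 additional pairs relative to high-spin add 596 kJ/mol, giving 18 kJ/mol.
E(LS) − E(HS) = 18 − (-96) = 114 kJ/mol.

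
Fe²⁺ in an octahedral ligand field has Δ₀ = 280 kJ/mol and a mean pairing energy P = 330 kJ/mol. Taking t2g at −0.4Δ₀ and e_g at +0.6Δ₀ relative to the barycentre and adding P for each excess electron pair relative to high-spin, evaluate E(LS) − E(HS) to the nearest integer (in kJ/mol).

Fe²⁺: group 8, so d-count = 8 − 2 = 6.
In the high-spin limit (t2g^4 e_g^2) the orbital term is -0.4Δ₀ = -112 kJ/mol, with no excess pairing.
For low-spin the configuration is t2g^6 e_g^0: orbital energy -2.4 × 280 = -672 kJ/mol, and 2 additional pairs relative to high-spin add 660 kJ/mol, giving -12 kJ/mol.
The difference is -12 − (-112) = 100 kJ/mol, so high-spin lies lower.

100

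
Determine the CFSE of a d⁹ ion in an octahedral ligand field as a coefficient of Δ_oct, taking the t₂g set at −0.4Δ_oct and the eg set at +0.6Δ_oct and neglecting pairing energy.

-0.6 Δ_oct

For octahedral d⁹ the high- and low-spin configurations coincide.
Configuration: t₂g⁶ eg³.
CFSE = 6(-0.4Δ_oct) + 3(0.6Δ_oct) = -2.4Δ_oct + 1.8Δ_oct = -0.6Δ_oct.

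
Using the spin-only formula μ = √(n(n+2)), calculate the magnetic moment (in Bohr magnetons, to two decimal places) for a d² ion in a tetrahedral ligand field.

2.83 Bohr magnetons

Tetrahedral fields are weak (Δₜ ≈ 4/9 Δₒ), so electrons fill high-spin.
Configuration: e² t₂⁰ → 2 unpaired electrons.
μ(spin-only) = √[2(2+2)] = √8 ≈ 2.83 Bohr magnetons.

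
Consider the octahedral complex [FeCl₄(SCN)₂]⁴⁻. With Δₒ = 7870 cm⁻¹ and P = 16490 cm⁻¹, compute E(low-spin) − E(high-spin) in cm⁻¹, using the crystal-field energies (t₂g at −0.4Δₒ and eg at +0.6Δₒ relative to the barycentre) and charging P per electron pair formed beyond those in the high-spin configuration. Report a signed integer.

Ligand charges: 4×(-1) from Cl⁻ and 2×(-1) from SCN⁻ sum to -6; with overall charge -4, Fe is +2.
Fe sits in group 8; removing 2 electrons leaves Fe²⁺ with 8 − 2 = 6 d electrons.
In the high-spin limit (t₂g⁴ eg²) the orbital term is -0.4Δₒ = -3148 cm⁻¹, with no excess pairing.
For low-spin the configuration is t₂g⁶ eg⁰: orbital energy -2.4 × 7870 = -18888 cm⁻¹, and 2 additional pairs relative to high-spin add 32980 cm⁻¹, giving 14092 cm⁻¹.
The difference is 14092 − (-3148) = 17240 cm⁻¹, so high-spin lies lower.

17240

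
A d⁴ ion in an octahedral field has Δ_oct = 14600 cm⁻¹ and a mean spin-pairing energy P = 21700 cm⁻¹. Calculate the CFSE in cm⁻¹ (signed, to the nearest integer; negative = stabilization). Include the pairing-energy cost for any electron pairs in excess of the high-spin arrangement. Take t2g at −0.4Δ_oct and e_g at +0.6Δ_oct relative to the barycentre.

Δ_oct < P, so pairing is avoided: the ground state is high-spin.
Configuration: t2g^3 e_g^1.
Orbital CFSE = -0.6Δ_oct = -0.6 × 14600 = -8760 cm⁻¹.
High-spin has no excess pairs, so no pairing correction applies.

-8760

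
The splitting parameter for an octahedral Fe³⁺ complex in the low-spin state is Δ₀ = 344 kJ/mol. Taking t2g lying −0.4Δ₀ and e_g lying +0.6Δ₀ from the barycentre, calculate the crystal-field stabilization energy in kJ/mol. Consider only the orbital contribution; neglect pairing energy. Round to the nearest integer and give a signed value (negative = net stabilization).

Fe is in group 8, so Fe³⁺ is d⁵ (8 − 3 = 5).
Configuration: t2g^5 e_g^0.
Orbital CFSE = 5(-0.4) + 0(0.6) = -2.0Δ₀ = -2.0 × 344 = -688 kJ/mol.

-688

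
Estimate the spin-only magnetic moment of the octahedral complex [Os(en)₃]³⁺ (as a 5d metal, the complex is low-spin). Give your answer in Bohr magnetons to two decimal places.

1.73 Bohr magnetons

en is neutral, so the +3 overall charge sits on Os: oxidation state +3.
Group 8 minus oxidation state +3 gives a d⁵ configuration for Os³⁺.
Configuration: t2g^5 e_g^0 → 1 unpaired electron.
μ(spin-only) = √[1(1+2)] = √3 ≈ 1.73 Bohr magnetons.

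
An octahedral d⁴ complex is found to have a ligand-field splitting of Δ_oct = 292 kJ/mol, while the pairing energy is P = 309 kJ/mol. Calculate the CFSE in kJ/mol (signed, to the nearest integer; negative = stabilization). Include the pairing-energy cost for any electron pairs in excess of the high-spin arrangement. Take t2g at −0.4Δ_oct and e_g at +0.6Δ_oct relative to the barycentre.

Since Δ_oct = 292 kJ/mol < P = 309 kJ/mol, the complex adopts the high-spin configuration.
Filling d⁴ accordingly: t2g^3 e_g^1.
Orbital CFSE = -0.6Δ_oct = -0.6 × 292 = -175 kJ/mol.
High-spin has no excess pairs, so no pairing correction applies.

-175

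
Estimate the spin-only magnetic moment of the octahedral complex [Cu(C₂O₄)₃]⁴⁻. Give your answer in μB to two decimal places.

1.73 μB

Each C₂O₄²⁻ contributes -2; 3 × (-2) = -6. With overall charge -4, Cu is in the +2 oxidation state.
Cu²⁺: group 11, so d-count = 11 − 2 = 9.
Configuration: t₂g⁶ eg³ → 1 unpaired electron.
μ(spin-only) = √[1(1+2)] = √3 ≈ 1.73 μB.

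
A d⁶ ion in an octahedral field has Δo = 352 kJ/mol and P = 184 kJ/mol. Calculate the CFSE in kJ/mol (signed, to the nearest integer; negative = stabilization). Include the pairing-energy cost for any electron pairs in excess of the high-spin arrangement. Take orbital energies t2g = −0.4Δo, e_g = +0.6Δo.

Δo > P, so pairing is preferred: the ground state is low-spin.
That gives t2g^6 e_g^0.
Orbital CFSE = -2.4Δo = -2.4 × 352 = -845 kJ/mol.
Excess pairs vs high-spin: 3 − 1 = 2; pairing cost = +368 kJ/mol.
Net CFSE = -845 + 368 = -477 kJ/mol.

-477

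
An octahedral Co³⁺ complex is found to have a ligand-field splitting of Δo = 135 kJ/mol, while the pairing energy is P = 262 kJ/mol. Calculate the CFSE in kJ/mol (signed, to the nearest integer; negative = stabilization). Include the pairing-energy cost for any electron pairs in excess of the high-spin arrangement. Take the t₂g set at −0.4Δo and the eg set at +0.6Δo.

-54

Co sits in group 9; removing 3 electrons leaves Co³⁺ with 9 − 3 = 6 d electrons.
Since Δo = 135 kJ/mol < P = 262 kJ/mol, the complex adopts the high-spin configuration.
Filling d⁶ accordingly: t₂g⁴ eg².
Orbital CFSE = -0.4Δo = -0.4 × 135 = -54 kJ/mol.
High-spin has no excess pairs, so no pairing correction applies.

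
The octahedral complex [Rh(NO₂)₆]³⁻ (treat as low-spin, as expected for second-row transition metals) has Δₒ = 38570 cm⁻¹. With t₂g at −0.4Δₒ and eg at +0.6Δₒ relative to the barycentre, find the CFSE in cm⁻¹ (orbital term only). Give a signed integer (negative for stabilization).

Each NO₂⁻ contributes -1; 6 × (-1) = -6. With overall charge -3, Rh is in the +3 oxidation state.
Rh sits in group 9; removing 3 electrons leaves Rh³⁺ with 9 − 3 = 6 d electrons.
Electron filling gives t₂g⁶ eg⁰.
CFSE(orbital) = 6×(-0.4Δₒ) + 0×(0.6Δₒ) = -2.4Δₒ; with Δₒ = 38570 cm⁻¹ that is -92568 cm⁻¹.

-92568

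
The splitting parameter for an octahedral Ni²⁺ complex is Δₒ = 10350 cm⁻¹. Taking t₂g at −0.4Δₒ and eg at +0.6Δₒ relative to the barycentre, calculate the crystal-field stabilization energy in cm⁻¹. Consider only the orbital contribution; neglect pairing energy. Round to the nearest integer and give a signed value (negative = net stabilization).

Ni is in group 10, so Ni²⁺ is d⁸ (10 − 2 = 8).
Configuration: t₂g⁶ eg².
Orbital CFSE = 6(-0.4) + 2(0.6) = -1.2Δₒ = -1.2 × 10350 = -12420 cm⁻¹.

-12420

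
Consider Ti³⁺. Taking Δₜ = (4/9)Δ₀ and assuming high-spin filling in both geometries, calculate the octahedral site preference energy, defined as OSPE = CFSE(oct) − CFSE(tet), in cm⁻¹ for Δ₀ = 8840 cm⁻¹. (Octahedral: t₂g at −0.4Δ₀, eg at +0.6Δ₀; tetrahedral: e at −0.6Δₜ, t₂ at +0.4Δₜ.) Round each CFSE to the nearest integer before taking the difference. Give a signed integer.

Group 4 minus oxidation state +3 gives a d¹ configuration for Ti³⁺.
Octahedral (high-spin): t₂g¹ eg⁰, CFSE = 1(−0.4) + 0(+0.6) = -0.4Δ₀ = -0.4 × 8840 = -3536 cm⁻¹.
Tetrahedral e¹ t₂⁰ gives -0.6Δₜ = -0.6 × (4/9) × 8840 = -2357 cm⁻¹.
OSPE = -3536 − (-2357) = -1179 cm⁻¹.

-1179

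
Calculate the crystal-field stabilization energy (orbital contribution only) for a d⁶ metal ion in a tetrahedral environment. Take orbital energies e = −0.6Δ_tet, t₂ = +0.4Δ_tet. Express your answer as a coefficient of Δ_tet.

-0.6 Δ_tet

Tetrahedral fields are weak (Δₜ ≈ 4/9 Δₒ), so electrons fill high-spin.
Configuration: e³ t₂³.
CFSE = 3(-0.6Δ_tet) + 3(0.4Δ_tet) = -1.8Δ_tet + 1.2Δ_tet = -0.6Δ_tet.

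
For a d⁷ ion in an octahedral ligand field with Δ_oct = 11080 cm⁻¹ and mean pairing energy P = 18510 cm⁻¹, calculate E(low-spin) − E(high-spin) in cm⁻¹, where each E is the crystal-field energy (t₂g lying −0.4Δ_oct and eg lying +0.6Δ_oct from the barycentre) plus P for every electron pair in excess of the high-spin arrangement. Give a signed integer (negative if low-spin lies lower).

7430

In the high-spin limit (t₂g⁵ eg²) the orbital term is -0.8Δ_oct = -8864 cm⁻¹, with no excess pairing.
Low-spin: t₂g⁶ eg¹, orbital CFSE = -1.8Δ_oct = -19944 cm⁻¹; plus 1 excess pair × P = +18510 cm⁻¹; total -1434 cm⁻¹.
Thus E(LS) − E(HS) = 7430 cm⁻¹.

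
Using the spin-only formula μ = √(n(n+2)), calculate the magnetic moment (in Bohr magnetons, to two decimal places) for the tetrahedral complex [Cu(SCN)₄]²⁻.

1.73 Bohr magnetons

Each SCN⁻ contributes -1; 4 × (-1) = -4. With overall charge -2, Cu is in the +2 oxidation state.
Cu²⁺: group 11, so d-count = 11 − 2 = 9.
Tetrahedral fields are weak (Δₜ ≈ 4/9 Δₒ), so electrons fill high-spin.
Configuration: e^4 t2^5 → 1 unpaired electron.
μ(spin-only) = √[1(1+2)] = √3 ≈ 1.73 Bohr magnetons.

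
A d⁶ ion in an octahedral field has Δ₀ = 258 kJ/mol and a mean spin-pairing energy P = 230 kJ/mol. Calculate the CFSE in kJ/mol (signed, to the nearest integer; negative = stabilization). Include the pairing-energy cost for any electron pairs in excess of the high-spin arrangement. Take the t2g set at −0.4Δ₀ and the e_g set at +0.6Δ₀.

With Δ₀ > P the complex is low-spin.
That gives t2g^6 e_g^0.
Orbital CFSE = -2.4Δ₀ = -2.4 × 258 = -619 kJ/mol.
Excess pairs vs high-spin: 3 − 1 = 2; pairing cost = +460 kJ/mol.
Net CFSE = -619 + 460 = -159 kJ/mol.

-159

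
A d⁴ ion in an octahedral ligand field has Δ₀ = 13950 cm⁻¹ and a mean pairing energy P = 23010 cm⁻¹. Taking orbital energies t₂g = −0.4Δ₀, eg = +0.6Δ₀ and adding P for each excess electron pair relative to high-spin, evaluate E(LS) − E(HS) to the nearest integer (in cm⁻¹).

High-spin: t₂g³ eg¹, CFSE = -0.6Δ₀ = -8370 cm⁻¹.
For low-spin the configuration is t₂g⁴ eg⁰: orbital energy -1.6 × 13950 = -22320 cm⁻¹, and 1 additional pair relative to high-spin adds 23010 cm⁻¹, giving 690 cm⁻¹.
E(LS) − E(HS) = 690 − (-8370) = 9060 cm⁻¹.

9060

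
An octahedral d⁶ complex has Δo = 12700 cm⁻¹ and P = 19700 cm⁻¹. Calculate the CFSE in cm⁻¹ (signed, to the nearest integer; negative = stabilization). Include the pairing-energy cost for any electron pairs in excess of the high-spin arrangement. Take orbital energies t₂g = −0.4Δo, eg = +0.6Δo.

Here Δo < P (12700 < 19700), so the high-spin state is favoured.
Configuration: t₂g⁴ eg².
Orbital CFSE = -0.4Δo = -0.4 × 12700 = -5080 cm⁻¹.
High-spin has no excess pairs, so no pairing correction applies.

-5080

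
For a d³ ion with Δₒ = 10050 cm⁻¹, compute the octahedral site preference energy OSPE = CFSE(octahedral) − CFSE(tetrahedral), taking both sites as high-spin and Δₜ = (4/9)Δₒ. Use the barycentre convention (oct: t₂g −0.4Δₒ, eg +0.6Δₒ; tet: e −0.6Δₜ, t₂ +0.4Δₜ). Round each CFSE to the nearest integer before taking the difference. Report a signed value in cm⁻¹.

Octahedral high-spin t2g^3 e_g^0: CFSE = -1.2 × 10050 = -12060 cm⁻¹.
Tetrahedral: e^2 t2^1, CFSE = 2(−0.6) + 1(+0.4) = -0.8Δₜ = -0.8 × (4/9) × 10050 = -3573 cm⁻¹.
OSPE = CFSE(oct) − CFSE(tet) = -12060 − (-3573) = -8487 cm⁻¹.

-8487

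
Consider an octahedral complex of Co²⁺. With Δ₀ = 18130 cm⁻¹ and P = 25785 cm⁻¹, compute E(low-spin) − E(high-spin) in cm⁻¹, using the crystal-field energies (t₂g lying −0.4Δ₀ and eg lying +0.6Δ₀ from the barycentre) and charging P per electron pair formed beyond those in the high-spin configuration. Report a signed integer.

7655

Co sits in group 9; removing 2 electrons leaves Co²⁺ with 9 − 2 = 7 d electrons.
In the high-spin limit (t₂g⁵ eg²) the orbital term is -0.8Δ₀ = -14504 cm⁻¹, with no excess pairing.
Low-spin: t₂g⁶ eg¹, orbital CFSE = -1.8Δ₀ = -32634 cm⁻¹; plus 1 excess pair × P = +25785 cm⁻¹; total -6849 cm⁻¹.
Thus E(LS) − E(HS) = 7655 cm⁻¹.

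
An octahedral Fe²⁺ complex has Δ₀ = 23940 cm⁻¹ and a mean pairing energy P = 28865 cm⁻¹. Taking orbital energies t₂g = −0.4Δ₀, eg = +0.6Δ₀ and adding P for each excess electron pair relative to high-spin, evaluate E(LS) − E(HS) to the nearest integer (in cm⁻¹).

Fe sits in group 8; removing 2 electrons leaves Fe²⁺ with 8 − 2 = 6 d electrons.
In the high-spin limit (t₂g⁴ eg²) the orbital term is -0.4Δ₀ = -9576 cm⁻¹, with no excess pairing.
Low-spin t₂g⁶ eg⁰ gives -2.4Δ₀ = -57456 cm⁻¹, but forming 2 extra pairs costs 2P = 57730 cm⁻¹, so E(LS) = -57456 + 57730 = 274 cm⁻¹.
E(LS) − E(HS) = 274 − (-9576) = 9850 cm⁻¹.

9850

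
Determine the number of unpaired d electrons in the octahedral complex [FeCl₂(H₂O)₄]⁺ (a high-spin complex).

Ligand charges: 2×(-1) from Cl⁻ and 4×(+0) from H₂O sum to -2; with overall charge +1, Fe is +3.
Fe is in group 8, so Fe³⁺ is d⁵ (8 − 3 = 5).
Configuration: t₂g³ eg², giving 5 unpaired electrons.

5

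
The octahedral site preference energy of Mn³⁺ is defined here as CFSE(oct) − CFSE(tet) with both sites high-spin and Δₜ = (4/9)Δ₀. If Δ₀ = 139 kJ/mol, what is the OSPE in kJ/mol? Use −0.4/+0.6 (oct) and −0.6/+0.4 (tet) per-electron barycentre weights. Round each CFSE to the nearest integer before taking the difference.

-58

Mn sits in group 7; removing 3 electrons leaves Mn³⁺ with 7 − 3 = 4 d electrons.
Octahedral (high-spin): t2g^3 e_g^1, CFSE = 3(−0.4) + 1(+0.6) = -0.6Δ₀ = -0.6 × 139 = -83 kJ/mol.
Tetrahedral: e^2 t2^2, CFSE = 2(−0.6) + 2(+0.4) = -0.4Δₜ = -0.4 × (4/9) × 139 = -25 kJ/mol.
OSPE = CFSE(oct) − CFSE(tet) = -83 − (-25) = -58 kJ/mol.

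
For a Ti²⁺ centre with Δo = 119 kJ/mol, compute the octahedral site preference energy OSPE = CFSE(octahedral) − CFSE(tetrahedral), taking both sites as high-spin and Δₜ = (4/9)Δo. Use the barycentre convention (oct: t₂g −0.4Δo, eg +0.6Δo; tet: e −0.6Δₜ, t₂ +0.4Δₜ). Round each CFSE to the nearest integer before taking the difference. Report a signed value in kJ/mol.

-32

Ti²⁺: group 4, so d-count = 4 − 2 = 2.
Octahedral high-spin t2g^2 e_g^0: CFSE = -0.8 × 119 = -95 kJ/mol.
Tetrahedral: e^2 t2^0, CFSE = 2(−0.6) + 0(+0.4) = -1.2Δₜ = -1.2 × (4/9) × 119 = -63 kJ/mol.
OSPE = CFSE(oct) − CFSE(tet) = -95 − (-63) = -32 kJ/mol.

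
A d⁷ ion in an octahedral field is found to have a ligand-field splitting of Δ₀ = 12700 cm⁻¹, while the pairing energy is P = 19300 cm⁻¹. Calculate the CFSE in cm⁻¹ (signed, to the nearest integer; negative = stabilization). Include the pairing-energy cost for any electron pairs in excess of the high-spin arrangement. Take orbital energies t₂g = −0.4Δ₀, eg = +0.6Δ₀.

Since Δ₀ = 12700 cm⁻¹ < P = 19300 cm⁻¹, the complex adopts the high-spin configuration.
That gives t₂g⁵ eg².
Orbital CFSE = -0.8Δ₀ = -0.8 × 12700 = -10160 cm⁻¹.
High-spin has no excess pairs, so no pairing correction applies.

-10160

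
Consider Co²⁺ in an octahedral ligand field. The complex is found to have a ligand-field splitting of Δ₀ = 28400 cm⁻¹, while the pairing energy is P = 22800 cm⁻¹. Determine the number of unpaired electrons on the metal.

1

Co²⁺: group 9, so d-count = 9 − 2 = 7.
With Δ₀ > P the complex is low-spin.
Filling d⁷ accordingly: t2g^6 e_g^1.
Unpaired electrons: 1.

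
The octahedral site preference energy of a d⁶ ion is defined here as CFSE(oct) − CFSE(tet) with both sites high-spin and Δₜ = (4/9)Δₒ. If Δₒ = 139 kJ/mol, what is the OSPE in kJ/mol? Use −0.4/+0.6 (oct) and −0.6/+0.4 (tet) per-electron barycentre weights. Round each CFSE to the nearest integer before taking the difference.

-19

Octahedral high-spin t₂g⁴ eg²: CFSE = -0.4 × 139 = -56 kJ/mol.
In a tetrahedral site the filling is e³ t₂³: CFSE(tet) = -0.6Δₜ = -0.6 × (4/9)(139) = -37 kJ/mol.
OSPE = -56 − (-37) = -19 kJ/mol.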